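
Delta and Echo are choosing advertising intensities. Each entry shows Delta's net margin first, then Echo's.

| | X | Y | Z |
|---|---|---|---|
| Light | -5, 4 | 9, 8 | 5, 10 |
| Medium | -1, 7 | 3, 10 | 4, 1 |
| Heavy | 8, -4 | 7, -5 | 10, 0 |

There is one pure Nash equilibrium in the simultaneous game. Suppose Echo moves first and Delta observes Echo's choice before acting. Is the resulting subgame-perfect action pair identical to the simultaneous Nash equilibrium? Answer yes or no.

no

Backward induction with Echo moving first.
- X: Delta compares -5, -1, 8 and picks Heavy; Echo would get -4.
- Y: Delta compares 9, 3, 7 and picks Light; Echo would get 8.
- Z: Delta compares 5, 4, 10 and picks Heavy; Echo would get 0.
Maximizing over -4, 8, 0, Echo chooses Y. Subgame-perfect outcome: (Light, Y) with payoffs (9, 8).
Now find the simultaneous Nash equilibrium.
Delta's best replies: X→Heavy; Y→Light; Z→Heavy.
Echo's best replies: Light→Z; Medium→Y; Heavy→Z.
Only (Heavy, Z) has each player best-responding; Nash payoffs (10, 0).
Sequential outcome (Light, Y) differs from the Nash profile (Heavy, Z).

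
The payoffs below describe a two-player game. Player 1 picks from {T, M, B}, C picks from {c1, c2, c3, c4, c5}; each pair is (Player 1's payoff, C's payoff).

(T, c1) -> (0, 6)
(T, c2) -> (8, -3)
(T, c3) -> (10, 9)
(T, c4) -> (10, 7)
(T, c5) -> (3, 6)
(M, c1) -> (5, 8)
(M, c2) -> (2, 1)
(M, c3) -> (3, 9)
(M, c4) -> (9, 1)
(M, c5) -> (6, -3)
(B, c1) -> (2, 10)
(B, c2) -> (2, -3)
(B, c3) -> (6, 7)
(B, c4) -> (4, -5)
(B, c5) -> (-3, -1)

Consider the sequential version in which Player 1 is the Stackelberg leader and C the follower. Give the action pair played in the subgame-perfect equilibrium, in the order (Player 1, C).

(T, c3)

Backward induction with Player 1 moving first.
- T: BR = c3, leader payoff 10.
- M: BR = c3, leader payoff 3.
- B: BR = c1, leader payoff 2.
Maximizing over 10, 3, 2, Player 1 chooses T. Subgame-perfect outcome: (T, c3) with payoffs (10, 9).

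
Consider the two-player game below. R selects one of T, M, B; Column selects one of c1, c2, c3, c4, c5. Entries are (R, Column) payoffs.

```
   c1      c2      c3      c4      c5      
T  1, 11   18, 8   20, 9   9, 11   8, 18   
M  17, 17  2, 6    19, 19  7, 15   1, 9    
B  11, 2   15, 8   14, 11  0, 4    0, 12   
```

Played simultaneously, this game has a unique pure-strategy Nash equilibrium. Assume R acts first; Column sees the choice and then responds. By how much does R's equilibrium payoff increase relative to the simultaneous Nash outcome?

11

Work backward from Column's decision.
- T: BR = c5, leader payoff 8.
- M: BR = c3, leader payoff 19.
- B: BR = c5, leader payoff 0.
Among 8, 19, 0, the best is 19 at M. Subgame-perfect outcome: (M, c3) with payoffs (19, 19).
For the simultaneous game, intersect best replies.
R's best replies: c1→M; c2→T; c3→T; c4→T; c5→T.
Column's best replies: T→c5; M→c3; B→c5.
Only (T, c5) has each player best-responding; Nash payoffs (8, 18).
R's commitment gain: 19 − 8 = 11.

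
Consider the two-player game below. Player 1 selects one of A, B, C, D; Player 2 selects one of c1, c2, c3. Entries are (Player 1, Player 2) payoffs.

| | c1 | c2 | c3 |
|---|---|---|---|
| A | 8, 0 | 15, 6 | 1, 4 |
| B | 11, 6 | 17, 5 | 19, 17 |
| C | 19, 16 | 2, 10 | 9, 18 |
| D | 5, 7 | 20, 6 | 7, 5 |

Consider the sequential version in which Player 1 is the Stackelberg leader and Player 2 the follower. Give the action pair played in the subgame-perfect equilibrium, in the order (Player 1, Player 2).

(B, c3)

Backward induction with Player 1 moving first.
- A → Player 2 plays c2 (best of 0, 6, 4); Player 1 gets 15.
- B → Player 2 plays c3 (best of 6, 5, 17); Player 1 gets 19.
- C → Player 2 plays c3 (best of 16, 10, 18); Player 1 gets 9.
- D → Player 2 plays c1 (best of 7, 6, 5); Player 1 gets 5.
Among 15, 19, 9, 5, the best is 19 at B. Subgame-perfect outcome: (B, c3) with payoffs (19, 17).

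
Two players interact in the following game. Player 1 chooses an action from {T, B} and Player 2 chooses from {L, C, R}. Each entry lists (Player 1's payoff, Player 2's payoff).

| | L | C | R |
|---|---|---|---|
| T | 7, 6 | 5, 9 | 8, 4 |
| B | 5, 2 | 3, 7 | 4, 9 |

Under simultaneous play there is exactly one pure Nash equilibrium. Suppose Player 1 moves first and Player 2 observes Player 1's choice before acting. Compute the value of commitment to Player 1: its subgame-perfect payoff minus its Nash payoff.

0

Work backward from Player 2's decision.
- T → Player 2 plays C (best of 6, 9, 4); Player 1 gets 5.
- B → Player 2 plays R (best of 2, 7, 9); Player 1 gets 4.
Maximizing over 5, 4, Player 1 chooses T. Subgame-perfect outcome: (T, C) with payoffs (5, 9).
Now find the simultaneous Nash equilibrium.
Player 1's best replies: L→T; C→T; R→T.
Player 2's best replies: T→C; B→R.
The unique mutual best reply is (T, C), giving (5, 9).
Player 1's commitment gain: 5 − 5 = 0.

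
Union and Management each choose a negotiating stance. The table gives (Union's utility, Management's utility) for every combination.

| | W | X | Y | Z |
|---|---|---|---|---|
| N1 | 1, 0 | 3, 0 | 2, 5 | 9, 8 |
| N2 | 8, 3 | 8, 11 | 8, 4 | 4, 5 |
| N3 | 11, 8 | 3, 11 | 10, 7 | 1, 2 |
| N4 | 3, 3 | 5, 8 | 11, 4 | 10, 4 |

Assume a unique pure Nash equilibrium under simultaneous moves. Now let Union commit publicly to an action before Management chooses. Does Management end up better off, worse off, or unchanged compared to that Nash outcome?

Management best-responds to each possible Union move:
- N1 → Management plays Z (best of 0, 0, 5, 8); Union gets 9.
- N2 → Management plays X (best of 3, 11, 4, 5); Union gets 8.
- N3 → Management plays X (best of 8, 11, 7, 2); Union gets 3.
- N4 → Management plays X (best of 3, 8, 4, 4); Union gets 5.
Maximizing over 9, 8, 3, 5, Union chooses N1. Subgame-perfect outcome: (N1, Z) with payoffs (9, 8).
Under simultaneous play:
Union's best replies: W→N3; X→N2; Y→N4; Z→N4.
Management's best replies: N1→Z; N2→X; N3→X; N4→X.
The unique mutual best reply is (N2, X), giving (8, 11).
Management earns 8 sequentially versus 11 at the Nash outcome: worse off.

worse off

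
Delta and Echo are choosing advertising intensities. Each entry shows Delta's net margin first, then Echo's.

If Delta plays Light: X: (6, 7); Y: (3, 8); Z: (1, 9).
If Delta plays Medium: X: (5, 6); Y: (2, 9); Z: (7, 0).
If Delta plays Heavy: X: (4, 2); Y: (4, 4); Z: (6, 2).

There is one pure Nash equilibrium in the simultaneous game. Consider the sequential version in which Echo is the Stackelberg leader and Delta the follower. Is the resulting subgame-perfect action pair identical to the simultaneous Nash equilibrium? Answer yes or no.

no

Work backward from Delta's decision.
- X: Delta compares 6, 5, 4 and picks Light; Echo would get 7.
- Y: Delta compares 3, 2, 4 and picks Heavy; Echo would get 4.
- Z: Delta compares 1, 7, 6 and picks Medium; Echo would get 0.
Maximizing over 7, 4, 0, Echo chooses X. Subgame-perfect outcome: (Light, X) with payoffs (6, 7).
Now find the simultaneous Nash equilibrium.
Delta's best replies: X→Light; Y→Heavy; Z→Medium.
Echo's best replies: Light→Z; Medium→Y; Heavy→Y.
Only (Heavy, Y) has each player best-responding; Nash payoffs (4, 4).
Sequential outcome (Light, X) differs from the Nash profile (Heavy, Y).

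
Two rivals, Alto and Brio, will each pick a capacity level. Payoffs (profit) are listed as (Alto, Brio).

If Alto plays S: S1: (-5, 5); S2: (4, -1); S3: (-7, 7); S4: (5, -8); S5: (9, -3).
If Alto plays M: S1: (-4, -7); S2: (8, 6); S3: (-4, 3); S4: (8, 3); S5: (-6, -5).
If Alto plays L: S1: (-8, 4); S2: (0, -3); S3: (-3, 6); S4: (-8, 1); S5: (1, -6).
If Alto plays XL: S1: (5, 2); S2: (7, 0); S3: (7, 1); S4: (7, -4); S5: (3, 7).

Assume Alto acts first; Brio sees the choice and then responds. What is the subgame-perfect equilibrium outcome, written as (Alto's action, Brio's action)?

Work backward from Brio's decision.
- S: BR = S3, leader payoff -7.
- M: BR = S2, leader payoff 8.
- L: BR = S3, leader payoff -3.
- XL: BR = S5, leader payoff 3.
Maximizing over -7, 8, -3, 3, Alto chooses M. Subgame-perfect outcome: (M, S2) with payoffs (8, 6).

(M, S2)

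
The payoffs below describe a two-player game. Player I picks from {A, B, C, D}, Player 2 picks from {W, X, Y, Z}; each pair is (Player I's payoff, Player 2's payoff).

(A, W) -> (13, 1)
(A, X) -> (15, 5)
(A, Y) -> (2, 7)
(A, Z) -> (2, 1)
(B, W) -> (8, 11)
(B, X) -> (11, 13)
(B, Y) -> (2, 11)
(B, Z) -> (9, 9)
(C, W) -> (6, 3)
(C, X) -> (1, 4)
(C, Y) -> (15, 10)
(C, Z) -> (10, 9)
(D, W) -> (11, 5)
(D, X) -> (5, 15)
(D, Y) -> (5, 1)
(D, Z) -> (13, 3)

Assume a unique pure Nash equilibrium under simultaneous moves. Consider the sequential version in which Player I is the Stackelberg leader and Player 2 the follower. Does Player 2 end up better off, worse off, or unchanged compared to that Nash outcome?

unchanged

Solve by backward induction (Player I leads).
- A: Player 2 compares 1, 5, 7, 1 and picks Y; Player I would get 2.
- B: Player 2 compares 11, 13, 11, 9 and picks X; Player I would get 11.
- C: Player 2 compares 3, 4, 10, 9 and picks Y; Player I would get 15.
- D: Player 2 compares 5, 15, 1, 3 and picks X; Player I would get 5.
Player I's induced payoffs are 2, 11, 15, 5, so Player I commits to C. Subgame-perfect outcome: (C, Y) with payoffs (15, 10).
Now find the simultaneous Nash equilibrium.
Player I's best replies: W→A; X→A; Y→C; Z→D.
Player 2's best replies: A→Y; B→X; C→Y; D→X.
Only (C, Y) has each player best-responding; Nash payoffs (15, 10).
Player 2 earns 10 sequentially versus 10 at the Nash outcome: unchanged.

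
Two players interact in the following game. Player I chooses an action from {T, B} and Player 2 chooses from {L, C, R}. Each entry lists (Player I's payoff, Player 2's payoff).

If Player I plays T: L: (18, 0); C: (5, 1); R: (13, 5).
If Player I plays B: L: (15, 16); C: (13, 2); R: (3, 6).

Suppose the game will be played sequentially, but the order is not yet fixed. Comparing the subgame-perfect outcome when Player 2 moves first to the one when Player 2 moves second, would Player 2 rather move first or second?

If Player I leads: Player 2's best replies are T→R, B→L; Player I's induced payoffs 13, 15; outcome (B, L), payoffs (15, 16).
If Player 2 leads: Player I's best replies are L→T, C→B, R→T; Player 2's induced payoffs 0, 2, 5; outcome (T, R), payoffs (13, 5).
Player 2 gets 5 moving first and 16 moving second, so Player 2 prefers to move second.

second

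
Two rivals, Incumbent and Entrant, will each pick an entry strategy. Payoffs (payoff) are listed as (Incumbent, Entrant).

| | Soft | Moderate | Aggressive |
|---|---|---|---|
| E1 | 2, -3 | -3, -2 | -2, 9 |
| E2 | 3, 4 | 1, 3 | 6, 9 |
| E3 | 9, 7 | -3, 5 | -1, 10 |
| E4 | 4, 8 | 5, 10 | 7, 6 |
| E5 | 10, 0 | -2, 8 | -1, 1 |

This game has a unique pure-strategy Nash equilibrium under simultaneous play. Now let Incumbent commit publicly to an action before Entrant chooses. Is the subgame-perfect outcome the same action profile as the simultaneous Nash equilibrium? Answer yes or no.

Solve by backward induction (Incumbent leads).
- E1 → Entrant plays Aggressive (best of -3, -2, 9); Incumbent gets -2.
- E2 → Entrant plays Aggressive (best of 4, 3, 9); Incumbent gets 6.
- E3 → Entrant plays Aggressive (best of 7, 5, 10); Incumbent gets -1.
- E4 → Entrant plays Moderate (best of 8, 10, 6); Incumbent gets 5.
- E5 → Entrant plays Moderate (best of 0, 8, 1); Incumbent gets -2.
Maximizing over -2, 6, -1, 5, -2, Incumbent chooses E2. Subgame-perfect outcome: (E2, Aggressive) with payoffs (6, 9).
Under simultaneous play:
Incumbent's best replies: Soft→E5; Moderate→E4; Aggressive→E4.
Entrant's best replies: E1→Aggressive; E2→Aggressive; E3→Aggressive; E4→Moderate; E5→Moderate.
The unique mutual best reply is (E4, Moderate), giving (5, 10).
Sequential outcome (E2, Aggressive) differs from the Nash profile (E4, Moderate).

no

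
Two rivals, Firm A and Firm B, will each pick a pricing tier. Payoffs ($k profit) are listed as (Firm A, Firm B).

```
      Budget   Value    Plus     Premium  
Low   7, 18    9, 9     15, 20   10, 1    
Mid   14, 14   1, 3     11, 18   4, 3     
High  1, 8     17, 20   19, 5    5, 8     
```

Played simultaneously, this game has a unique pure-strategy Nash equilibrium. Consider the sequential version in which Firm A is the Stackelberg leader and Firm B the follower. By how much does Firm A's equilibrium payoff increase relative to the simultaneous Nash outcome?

Backward induction with Firm A moving first.
- Low: BR = Plus, leader payoff 15.
- Mid: BR = Plus, leader payoff 11.
- High: BR = Value, leader payoff 17.
Firm A's induced payoffs are 15, 11, 17, so Firm A commits to High. Subgame-perfect outcome: (High, Value) with payoffs (17, 20).
Under simultaneous play:
Firm A's best replies: Budget→Mid; Value→High; Plus→High; Premium→Low.
Firm B's best replies: Low→Plus; Mid→Plus; High→Value.
The unique mutual best reply is (High, Value), giving (17, 20).
Firm A's commitment gain: 17 − 17 = 0.

0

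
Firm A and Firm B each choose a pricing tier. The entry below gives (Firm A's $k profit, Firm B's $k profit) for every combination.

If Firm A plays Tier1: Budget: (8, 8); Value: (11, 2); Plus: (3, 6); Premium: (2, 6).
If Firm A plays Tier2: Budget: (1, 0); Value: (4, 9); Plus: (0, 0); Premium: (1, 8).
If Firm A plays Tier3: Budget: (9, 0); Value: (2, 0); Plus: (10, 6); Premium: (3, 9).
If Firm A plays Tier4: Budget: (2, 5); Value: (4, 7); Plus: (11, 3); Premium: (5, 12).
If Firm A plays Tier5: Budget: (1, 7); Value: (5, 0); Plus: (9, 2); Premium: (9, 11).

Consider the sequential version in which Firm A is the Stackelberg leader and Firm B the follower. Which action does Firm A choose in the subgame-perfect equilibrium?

Solve by backward induction (Firm A leads).
- Tier1 → Firm B plays Budget (best of 8, 2, 6, 6); Firm A gets 8.
- Tier2 → Firm B plays Value (best of 0, 9, 0, 8); Firm A gets 4.
- Tier3 → Firm B plays Premium (best of 0, 0, 6, 9); Firm A gets 3.
- Tier4 → Firm B plays Premium (best of 5, 7, 3, 12); Firm A gets 5.
- Tier5 → Firm B plays Premium (best of 7, 0, 2, 11); Firm A gets 9.
Firm A's induced payoffs are 8, 4, 3, 5, 9, so Firm A commits to Tier5. Subgame-perfect outcome: (Tier5, Premium) with payoffs (9, 11).

Tier5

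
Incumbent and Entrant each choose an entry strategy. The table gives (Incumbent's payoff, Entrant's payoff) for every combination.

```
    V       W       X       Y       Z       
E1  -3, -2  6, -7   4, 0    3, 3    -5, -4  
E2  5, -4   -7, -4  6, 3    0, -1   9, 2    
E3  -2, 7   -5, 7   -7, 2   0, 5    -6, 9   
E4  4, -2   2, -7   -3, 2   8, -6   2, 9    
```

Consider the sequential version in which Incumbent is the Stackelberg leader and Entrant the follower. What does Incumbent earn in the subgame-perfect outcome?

Solve by backward induction (Incumbent leads).
- E1: Entrant compares -2, -7, 0, 3, -4 and picks Y; Incumbent would get 3.
- E2: Entrant compares -4, -4, 3, -1, 2 and picks X; Incumbent would get 6.
- E3: Entrant compares 7, 7, 2, 5, 9 and picks Z; Incumbent would get -6.
- E4: Entrant compares -2, -7, 2, -6, 9 and picks Z; Incumbent would get 2.
Incumbent's induced payoffs are 3, 6, -6, 2, so Incumbent commits to E2. Subgame-perfect outcome: (E2, X) with payoffs (6, 3).

6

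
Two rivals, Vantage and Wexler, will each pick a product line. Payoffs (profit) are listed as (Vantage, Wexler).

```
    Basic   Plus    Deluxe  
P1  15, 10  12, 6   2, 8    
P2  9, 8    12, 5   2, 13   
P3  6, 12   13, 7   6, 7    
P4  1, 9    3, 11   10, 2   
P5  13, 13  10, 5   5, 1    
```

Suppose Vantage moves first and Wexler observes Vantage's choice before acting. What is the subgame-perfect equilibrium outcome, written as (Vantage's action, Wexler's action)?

Work backward from Wexler's decision.
- P1: BR = Basic, leader payoff 15.
- P2: BR = Deluxe, leader payoff 2.
- P3: BR = Basic, leader payoff 6.
- P4: BR = Plus, leader payoff 3.
- P5: BR = Basic, leader payoff 13.
Maximizing over 15, 2, 6, 3, 13, Vantage chooses P1. Subgame-perfect outcome: (P1, Basic) with payoffs (15, 10).

(P1, Basic)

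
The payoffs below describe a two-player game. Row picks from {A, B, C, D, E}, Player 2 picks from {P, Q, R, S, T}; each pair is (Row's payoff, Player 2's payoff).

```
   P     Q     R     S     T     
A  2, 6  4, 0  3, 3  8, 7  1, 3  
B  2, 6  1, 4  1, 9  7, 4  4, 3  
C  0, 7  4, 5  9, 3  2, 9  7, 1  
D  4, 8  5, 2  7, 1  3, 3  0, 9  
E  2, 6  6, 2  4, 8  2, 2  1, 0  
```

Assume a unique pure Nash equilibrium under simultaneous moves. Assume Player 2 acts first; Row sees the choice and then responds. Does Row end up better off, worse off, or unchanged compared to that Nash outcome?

worse off

Work backward from Row's decision.
- P: BR = D, leader payoff 8.
- Q: BR = E, leader payoff 2.
- R: BR = C, leader payoff 3.
- S: BR = A, leader payoff 7.
- T: BR = C, leader payoff 1.
Player 2's induced payoffs are 8, 2, 3, 7, 1, so Player 2 commits to P. Subgame-perfect outcome: (D, P) with payoffs (4, 8).
Under simultaneous play:
Row's best replies: P→D; Q→E; R→C; S→A; T→C.
Player 2's best replies: A→S; B→R; C→S; D→T; E→R.
The unique mutual best reply is (A, S), giving (8, 7).
Row earns 4 sequentially versus 8 at the Nash outcome: worse off.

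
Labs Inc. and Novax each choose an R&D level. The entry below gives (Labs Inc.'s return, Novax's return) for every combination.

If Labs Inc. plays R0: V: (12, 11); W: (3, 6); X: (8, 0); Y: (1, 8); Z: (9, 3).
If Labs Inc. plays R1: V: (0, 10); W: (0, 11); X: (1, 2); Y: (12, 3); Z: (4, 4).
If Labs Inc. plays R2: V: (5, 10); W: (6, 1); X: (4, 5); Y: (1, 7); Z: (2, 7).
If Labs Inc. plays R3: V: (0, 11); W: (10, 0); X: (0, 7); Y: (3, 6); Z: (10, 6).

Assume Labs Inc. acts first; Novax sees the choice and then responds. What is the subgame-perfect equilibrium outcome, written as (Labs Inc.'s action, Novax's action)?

Backward induction with Labs Inc. moving first.
- R0 → Novax plays V (best of 11, 6, 0, 8, 3); Labs Inc. gets 12.
- R1 → Novax plays W (best of 10, 11, 2, 3, 4); Labs Inc. gets 0.
- R2 → Novax plays V (best of 10, 1, 5, 7, 7); Labs Inc. gets 5.
- R3 → Novax plays V (best of 11, 0, 7, 6, 6); Labs Inc. gets 0.
Labs Inc.'s induced payoffs are 12, 0, 5, 0, so Labs Inc. commits to R0. Subgame-perfect outcome: (R0, V) with payoffs (12, 11).

(R0, V)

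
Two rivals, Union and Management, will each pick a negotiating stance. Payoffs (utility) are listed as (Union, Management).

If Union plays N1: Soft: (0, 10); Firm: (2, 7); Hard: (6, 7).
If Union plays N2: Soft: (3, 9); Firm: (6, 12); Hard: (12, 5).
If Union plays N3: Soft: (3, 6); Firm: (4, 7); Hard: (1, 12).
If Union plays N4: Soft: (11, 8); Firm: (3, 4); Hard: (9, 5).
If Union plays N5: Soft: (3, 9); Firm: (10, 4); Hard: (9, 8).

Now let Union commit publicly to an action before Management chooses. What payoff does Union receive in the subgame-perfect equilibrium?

Backward induction with Union moving first.
- N1 → Management plays Soft (best of 10, 7, 7); Union gets 0.
- N2 → Management plays Firm (best of 9, 12, 5); Union gets 6.
- N3 → Management plays Hard (best of 6, 7, 12); Union gets 1.
- N4 → Management plays Soft (best of 8, 4, 5); Union gets 11.
- N5 → Management plays Soft (best of 9, 4, 8); Union gets 3.
Maximizing over 0, 6, 1, 11, 3, Union chooses N4. Subgame-perfect outcome: (N4, Soft) with payoffs (11, 8).

11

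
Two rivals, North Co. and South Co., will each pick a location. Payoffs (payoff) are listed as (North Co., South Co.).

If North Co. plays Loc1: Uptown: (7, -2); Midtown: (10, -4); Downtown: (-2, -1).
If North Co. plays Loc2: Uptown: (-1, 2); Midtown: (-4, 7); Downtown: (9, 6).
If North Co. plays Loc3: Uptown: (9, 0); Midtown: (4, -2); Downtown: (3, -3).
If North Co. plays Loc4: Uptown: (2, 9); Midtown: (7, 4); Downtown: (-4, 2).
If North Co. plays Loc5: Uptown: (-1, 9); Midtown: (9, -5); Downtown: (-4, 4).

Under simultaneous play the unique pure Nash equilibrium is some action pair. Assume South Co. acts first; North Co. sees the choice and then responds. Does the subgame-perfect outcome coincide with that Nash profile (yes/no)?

North Co. best-responds to each possible South Co. move:
- Uptown: North Co. compares 7, -1, 9, 2, -1 and picks Loc3; South Co. would get 0.
- Midtown: North Co. compares 10, -4, 4, 7, 9 and picks Loc1; South Co. would get -4.
- Downtown: North Co. compares -2, 9, 3, -4, -4 and picks Loc2; South Co. would get 6.
Maximizing over 0, -4, 6, South Co. chooses Downtown. Subgame-perfect outcome: (Loc2, Downtown) with payoffs (9, 6).
For the simultaneous game, intersect best replies.
North Co.'s best replies: Uptown→Loc3; Midtown→Loc1; Downtown→Loc2.
South Co.'s best replies: Loc1→Downtown; Loc2→Midtown; Loc3→Uptown; Loc4→Uptown; Loc5→Uptown.
The unique mutual best reply is (Loc3, Uptown), giving (9, 0).
Sequential outcome (Loc2, Downtown) differs from the Nash profile (Loc3, Uptown).

no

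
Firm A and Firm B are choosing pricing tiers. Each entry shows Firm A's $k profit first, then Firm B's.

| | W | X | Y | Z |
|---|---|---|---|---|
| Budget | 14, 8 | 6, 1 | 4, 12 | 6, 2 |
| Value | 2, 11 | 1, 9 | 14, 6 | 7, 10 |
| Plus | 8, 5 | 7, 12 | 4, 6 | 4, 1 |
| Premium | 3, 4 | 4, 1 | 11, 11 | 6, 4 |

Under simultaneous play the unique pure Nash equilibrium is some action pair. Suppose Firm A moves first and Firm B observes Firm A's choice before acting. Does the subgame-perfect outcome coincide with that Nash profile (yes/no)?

no

Backward induction with Firm A moving first.
- Budget → Firm B plays Y (best of 8, 1, 12, 2); Firm A gets 4.
- Value → Firm B plays W (best of 11, 9, 6, 10); Firm A gets 2.
- Plus → Firm B plays X (best of 5, 12, 6, 1); Firm A gets 7.
- Premium → Firm B plays Y (best of 4, 1, 11, 4); Firm A gets 11.
Maximizing over 4, 2, 7, 11, Firm A chooses Premium. Subgame-perfect outcome: (Premium, Y) with payoffs (11, 11).
For the simultaneous game, intersect best replies.
Firm A's best replies: W→Budget; X→Plus; Y→Value; Z→Value.
Firm B's best replies: Budget→Y; Value→W; Plus→X; Premium→Y.
Only (Plus, X) has each player best-responding; Nash payoffs (7, 12).
Sequential outcome (Premium, Y) differs from the Nash profile (Plus, X).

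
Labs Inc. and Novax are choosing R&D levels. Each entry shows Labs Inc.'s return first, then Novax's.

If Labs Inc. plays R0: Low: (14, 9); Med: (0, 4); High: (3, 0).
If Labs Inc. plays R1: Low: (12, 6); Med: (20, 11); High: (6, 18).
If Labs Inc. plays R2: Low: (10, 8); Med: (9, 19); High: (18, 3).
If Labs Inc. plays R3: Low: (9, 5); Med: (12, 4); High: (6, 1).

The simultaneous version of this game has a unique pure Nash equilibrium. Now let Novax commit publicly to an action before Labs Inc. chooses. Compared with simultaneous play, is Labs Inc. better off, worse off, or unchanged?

Work backward from Labs Inc.'s decision.
- Low: BR = R0, leader payoff 9.
- Med: BR = R1, leader payoff 11.
- High: BR = R2, leader payoff 3.
Maximizing over 9, 11, 3, Novax chooses Med. Subgame-perfect outcome: (R1, Med) with payoffs (20, 11).
For the simultaneous game, intersect best replies.
Labs Inc.'s best replies: Low→R0; Med→R1; High→R2.
Novax's best replies: R0→Low; R1→High; R2→Med; R3→Low.
Only (R0, Low) has each player best-responding; Nash payoffs (14, 9).
Labs Inc. earns 20 sequentially versus 14 at the Nash outcome: better off.

better off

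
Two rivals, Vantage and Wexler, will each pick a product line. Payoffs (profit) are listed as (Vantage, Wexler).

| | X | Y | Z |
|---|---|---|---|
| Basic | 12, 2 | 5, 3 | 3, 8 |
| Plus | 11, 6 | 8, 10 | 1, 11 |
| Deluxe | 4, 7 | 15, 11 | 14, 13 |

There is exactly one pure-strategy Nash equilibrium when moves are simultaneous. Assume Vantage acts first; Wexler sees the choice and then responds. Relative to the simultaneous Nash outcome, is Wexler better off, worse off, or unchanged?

unchanged

Solve by backward induction (Vantage leads).
- Basic: Wexler compares 2, 3, 8 and picks Z; Vantage would get 3.
- Plus: Wexler compares 6, 10, 11 and picks Z; Vantage would get 1.
- Deluxe: Wexler compares 7, 11, 13 and picks Z; Vantage would get 14.
Among 3, 1, 14, the best is 14 at Deluxe. Subgame-perfect outcome: (Deluxe, Z) with payoffs (14, 13).
For the simultaneous game, intersect best replies.
Vantage's best replies: X→Basic; Y→Deluxe; Z→Deluxe.
Wexler's best replies: Basic→Z; Plus→Z; Deluxe→Z.
The unique mutual best reply is (Deluxe, Z), giving (14, 13).
Wexler earns 13 sequentially versus 13 at the Nash outcome: unchanged.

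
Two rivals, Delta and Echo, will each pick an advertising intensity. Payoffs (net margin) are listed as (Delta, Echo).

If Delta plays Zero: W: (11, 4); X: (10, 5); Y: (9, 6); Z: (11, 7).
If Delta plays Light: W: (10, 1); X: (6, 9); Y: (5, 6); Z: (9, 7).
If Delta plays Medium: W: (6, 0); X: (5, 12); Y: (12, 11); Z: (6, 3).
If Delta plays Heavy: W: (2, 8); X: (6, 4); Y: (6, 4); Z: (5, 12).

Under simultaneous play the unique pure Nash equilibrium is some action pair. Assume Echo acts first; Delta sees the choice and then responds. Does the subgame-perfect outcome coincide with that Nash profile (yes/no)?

no

Work backward from Delta's decision.
- W: BR = Zero, leader payoff 4.
- X: BR = Zero, leader payoff 5.
- Y: BR = Medium, leader payoff 11.
- Z: BR = Zero, leader payoff 7.
Among 4, 5, 11, 7, the best is 11 at Y. Subgame-perfect outcome: (Medium, Y) with payoffs (12, 11).
Under simultaneous play:
Delta's best replies: W→Zero; X→Zero; Y→Medium; Z→Zero.
Echo's best replies: Zero→Z; Light→X; Medium→X; Heavy→Z.
The unique mutual best reply is (Zero, Z), giving (11, 7).
Sequential outcome (Medium, Y) differs from the Nash profile (Zero, Z).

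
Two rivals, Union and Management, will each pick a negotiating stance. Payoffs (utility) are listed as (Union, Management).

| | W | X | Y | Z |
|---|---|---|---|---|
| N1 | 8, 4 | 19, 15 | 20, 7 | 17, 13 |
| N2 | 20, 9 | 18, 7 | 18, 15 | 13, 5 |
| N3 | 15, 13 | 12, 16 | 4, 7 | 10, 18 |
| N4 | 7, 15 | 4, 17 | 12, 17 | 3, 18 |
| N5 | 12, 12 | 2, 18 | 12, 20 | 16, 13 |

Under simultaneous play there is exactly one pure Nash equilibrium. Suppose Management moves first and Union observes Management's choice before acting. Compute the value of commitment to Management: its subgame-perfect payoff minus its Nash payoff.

Union best-responds to each possible Management move:
- W: Union compares 8, 20, 15, 7, 12 and picks N2; Management would get 9.
- X: Union compares 19, 18, 12, 4, 2 and picks N1; Management would get 15.
- Y: Union compares 20, 18, 4, 12, 12 and picks N1; Management would get 7.
- Z: Union compares 17, 13, 10, 3, 16 and picks N1; Management would get 13.
Management's induced payoffs are 9, 15, 7, 13, so Management commits to X. Subgame-perfect outcome: (N1, X) with payoffs (19, 15).
Under simultaneous play:
Union's best replies: W→N2; X→N1; Y→N1; Z→N1.
Management's best replies: N1→X; N2→Y; N3→Z; N4→Z; N5→Y.
The unique mutual best reply is (N1, X), giving (19, 15).
Management's commitment gain: 15 − 15 = 0.

0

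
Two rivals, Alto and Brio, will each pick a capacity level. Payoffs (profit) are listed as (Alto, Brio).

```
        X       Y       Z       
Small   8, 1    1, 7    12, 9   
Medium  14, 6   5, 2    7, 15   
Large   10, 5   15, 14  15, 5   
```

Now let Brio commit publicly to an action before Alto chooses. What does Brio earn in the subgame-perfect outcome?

Alto best-responds to each possible Brio move:
- X → Alto plays Medium (best of 8, 14, 10); Brio gets 6.
- Y → Alto plays Large (best of 1, 5, 15); Brio gets 14.
- Z → Alto plays Large (best of 12, 7, 15); Brio gets 5.
Among 6, 14, 5, the best is 14 at Y. Subgame-perfect outcome: (Large, Y) with payoffs (15, 14).

14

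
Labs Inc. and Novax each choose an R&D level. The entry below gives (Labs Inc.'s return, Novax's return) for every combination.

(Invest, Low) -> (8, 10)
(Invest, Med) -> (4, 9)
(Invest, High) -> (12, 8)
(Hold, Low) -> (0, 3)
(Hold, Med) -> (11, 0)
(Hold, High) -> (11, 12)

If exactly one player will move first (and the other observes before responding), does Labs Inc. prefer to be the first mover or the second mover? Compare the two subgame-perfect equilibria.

If Labs Inc. leads: Novax's best replies are Invest→Low, Hold→High; Labs Inc.'s induced payoffs 8, 11; outcome (Hold, High), payoffs (11, 12).
If Novax leads: Labs Inc.'s best replies are Low→Invest, Med→Hold, High→Invest; Novax's induced payoffs 10, 0, 8; outcome (Invest, Low), payoffs (8, 10).
Labs Inc. gets 11 moving first and 8 moving second, so Labs Inc. prefers to move first.

first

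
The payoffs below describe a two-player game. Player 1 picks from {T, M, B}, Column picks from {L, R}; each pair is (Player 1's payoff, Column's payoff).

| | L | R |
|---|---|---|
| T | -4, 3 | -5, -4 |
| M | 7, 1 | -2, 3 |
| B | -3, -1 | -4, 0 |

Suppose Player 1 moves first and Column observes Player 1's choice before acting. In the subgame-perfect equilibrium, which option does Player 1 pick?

M

Solve by backward induction (Player 1 leads).
- T → Column plays L (best of 3, -4); Player 1 gets -4.
- M → Column plays R (best of 1, 3); Player 1 gets -2.
- B → Column plays R (best of -1, 0); Player 1 gets -4.
Player 1's induced payoffs are -4, -2, -4, so Player 1 commits to M. Subgame-perfect outcome: (M, R) with payoffs (-2, 3).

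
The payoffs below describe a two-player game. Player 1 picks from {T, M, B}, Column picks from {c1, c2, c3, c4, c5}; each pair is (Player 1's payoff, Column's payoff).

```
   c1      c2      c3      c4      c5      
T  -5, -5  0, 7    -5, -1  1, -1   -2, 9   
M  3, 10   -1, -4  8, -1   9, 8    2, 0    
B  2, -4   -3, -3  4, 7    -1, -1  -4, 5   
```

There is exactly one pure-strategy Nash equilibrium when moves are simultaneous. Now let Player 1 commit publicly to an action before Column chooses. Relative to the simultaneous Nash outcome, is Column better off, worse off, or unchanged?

Work backward from Column's decision.
- T → Column plays c5 (best of -5, 7, -1, -1, 9); Player 1 gets -2.
- M → Column plays c1 (best of 10, -4, -1, 8, 0); Player 1 gets 3.
- B → Column plays c3 (best of -4, -3, 7, -1, 5); Player 1 gets 4.
Player 1's induced payoffs are -2, 3, 4, so Player 1 commits to B. Subgame-perfect outcome: (B, c3) with payoffs (4, 7).
Under simultaneous play:
Player 1's best replies: c1→M; c2→T; c3→M; c4→M; c5→M.
Column's best replies: T→c5; M→c1; B→c3.
The unique mutual best reply is (M, c1), giving (3, 10).
Column earns 7 sequentially versus 10 at the Nash outcome: worse off.

worse off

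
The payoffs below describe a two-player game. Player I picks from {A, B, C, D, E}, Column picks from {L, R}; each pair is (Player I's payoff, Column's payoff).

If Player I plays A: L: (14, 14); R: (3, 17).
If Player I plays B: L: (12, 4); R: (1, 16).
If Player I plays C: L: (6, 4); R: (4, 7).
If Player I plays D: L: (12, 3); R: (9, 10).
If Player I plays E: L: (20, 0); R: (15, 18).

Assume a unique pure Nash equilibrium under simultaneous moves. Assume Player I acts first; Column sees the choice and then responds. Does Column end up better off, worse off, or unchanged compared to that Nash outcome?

Work backward from Column's decision.
- A → Column plays R (best of 14, 17); Player I gets 3.
- B → Column plays R (best of 4, 16); Player I gets 1.
- C → Column plays R (best of 4, 7); Player I gets 4.
- D → Column plays R (best of 3, 10); Player I gets 9.
- E → Column plays R (best of 0, 18); Player I gets 15.
Player I's induced payoffs are 3, 1, 4, 9, 15, so Player I commits to E. Subgame-perfect outcome: (E, R) with payoffs (15, 18).
For the simultaneous game, intersect best replies.
Player I's best replies: L→E; R→E.
Column's best replies: A→R; B→R; C→R; D→R; E→R.
Only (E, R) has each player best-responding; Nash payoffs (15, 18).
Column earns 18 sequentially versus 18 at the Nash outcome: unchanged.

unchanged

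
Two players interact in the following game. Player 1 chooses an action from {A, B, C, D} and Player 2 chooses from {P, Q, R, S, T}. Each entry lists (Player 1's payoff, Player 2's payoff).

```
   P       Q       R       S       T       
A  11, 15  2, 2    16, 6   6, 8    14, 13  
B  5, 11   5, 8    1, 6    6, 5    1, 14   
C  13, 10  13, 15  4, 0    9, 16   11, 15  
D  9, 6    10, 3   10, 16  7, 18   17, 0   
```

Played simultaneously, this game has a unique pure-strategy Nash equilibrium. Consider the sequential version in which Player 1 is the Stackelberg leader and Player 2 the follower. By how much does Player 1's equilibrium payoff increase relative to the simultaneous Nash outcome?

2

Backward induction with Player 1 moving first.
- A: BR = P, leader payoff 11.
- B: BR = T, leader payoff 1.
- C: BR = S, leader payoff 9.
- D: BR = S, leader payoff 7.
Player 1's induced payoffs are 11, 1, 9, 7, so Player 1 commits to A. Subgame-perfect outcome: (A, P) with payoffs (11, 15).
For the simultaneous game, intersect best replies.
Player 1's best replies: P→C; Q→C; R→A; S→C; T→D.
Player 2's best replies: A→P; B→T; C→S; D→S.
The unique mutual best reply is (C, S), giving (9, 16).
Player 1's commitment gain: 11 − 9 = 2.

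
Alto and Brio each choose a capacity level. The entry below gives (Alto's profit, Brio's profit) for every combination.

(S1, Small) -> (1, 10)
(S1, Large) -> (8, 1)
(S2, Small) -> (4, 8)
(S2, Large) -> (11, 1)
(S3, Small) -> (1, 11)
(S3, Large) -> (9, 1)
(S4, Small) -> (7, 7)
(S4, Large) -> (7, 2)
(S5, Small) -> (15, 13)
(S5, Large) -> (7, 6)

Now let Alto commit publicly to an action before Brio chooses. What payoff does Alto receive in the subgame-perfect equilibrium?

Solve by backward induction (Alto leads).
- S1 → Brio plays Small (best of 10, 1); Alto gets 1.
- S2 → Brio plays Small (best of 8, 1); Alto gets 4.
- S3 → Brio plays Small (best of 11, 1); Alto gets 1.
- S4 → Brio plays Small (best of 7, 2); Alto gets 7.
- S5 → Brio plays Small (best of 13, 6); Alto gets 15.
Alto's induced payoffs are 1, 4, 1, 7, 15, so Alto commits to S5. Subgame-perfect outcome: (S5, Small) with payoffs (15, 13).

15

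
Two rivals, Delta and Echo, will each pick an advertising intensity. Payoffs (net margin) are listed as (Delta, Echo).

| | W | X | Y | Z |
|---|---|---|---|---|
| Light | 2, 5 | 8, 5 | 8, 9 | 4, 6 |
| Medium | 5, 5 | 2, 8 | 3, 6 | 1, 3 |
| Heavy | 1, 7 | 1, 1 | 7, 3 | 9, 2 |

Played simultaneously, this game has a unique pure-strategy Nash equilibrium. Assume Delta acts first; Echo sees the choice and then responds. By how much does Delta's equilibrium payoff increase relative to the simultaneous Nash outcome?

0

Backward induction with Delta moving first.
- Light: Echo compares 5, 5, 9, 6 and picks Y; Delta would get 8.
- Medium: Echo compares 5, 8, 6, 3 and picks X; Delta would get 2.
- Heavy: Echo compares 7, 1, 3, 2 and picks W; Delta would get 1.
Among 8, 2, 1, the best is 8 at Light. Subgame-perfect outcome: (Light, Y) with payoffs (8, 9).
Under simultaneous play:
Delta's best replies: W→Medium; X→Light; Y→Light; Z→Heavy.
Echo's best replies: Light→Y; Medium→X; Heavy→W.
The unique mutual best reply is (Light, Y), giving (8, 9).
Delta's commitment gain: 8 − 8 = 0.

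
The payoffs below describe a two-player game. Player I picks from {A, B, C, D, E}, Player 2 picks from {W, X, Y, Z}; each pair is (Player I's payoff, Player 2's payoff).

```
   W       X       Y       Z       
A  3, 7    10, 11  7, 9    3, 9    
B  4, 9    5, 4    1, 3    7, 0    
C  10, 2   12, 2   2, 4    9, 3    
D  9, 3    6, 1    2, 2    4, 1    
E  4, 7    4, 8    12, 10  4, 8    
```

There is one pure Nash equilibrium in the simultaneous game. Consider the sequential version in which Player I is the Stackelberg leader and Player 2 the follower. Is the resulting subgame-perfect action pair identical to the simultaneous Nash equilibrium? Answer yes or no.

Backward induction with Player I moving first.
- A → Player 2 plays X (best of 7, 11, 9, 9); Player I gets 10.
- B → Player 2 plays W (best of 9, 4, 3, 0); Player I gets 4.
- C → Player 2 plays Y (best of 2, 2, 4, 3); Player I gets 2.
- D → Player 2 plays W (best of 3, 1, 2, 1); Player I gets 9.
- E → Player 2 plays Y (best of 7, 8, 10, 8); Player I gets 12.
Player I's induced payoffs are 10, 4, 2, 9, 12, so Player I commits to E. Subgame-perfect outcome: (E, Y) with payoffs (12, 10).
For the simultaneous game, intersect best replies.
Player I's best replies: W→C; X→C; Y→E; Z→C.
Player 2's best replies: A→X; B→W; C→Y; D→W; E→Y.
The unique mutual best reply is (E, Y), giving (12, 10).
Sequential outcome (E, Y) coincides with the Nash profile (E, Y).

yes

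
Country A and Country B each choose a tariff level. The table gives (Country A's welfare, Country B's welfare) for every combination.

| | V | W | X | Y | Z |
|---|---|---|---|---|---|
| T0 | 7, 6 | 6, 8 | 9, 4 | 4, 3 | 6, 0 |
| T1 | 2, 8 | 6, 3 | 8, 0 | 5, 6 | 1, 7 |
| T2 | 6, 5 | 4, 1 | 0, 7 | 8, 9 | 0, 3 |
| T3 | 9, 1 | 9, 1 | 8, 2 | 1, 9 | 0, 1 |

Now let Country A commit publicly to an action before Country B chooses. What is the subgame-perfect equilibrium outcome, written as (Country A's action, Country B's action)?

Work backward from Country B's decision.
- T0: Country B compares 6, 8, 4, 3, 0 and picks W; Country A would get 6.
- T1: Country B compares 8, 3, 0, 6, 7 and picks V; Country A would get 2.
- T2: Country B compares 5, 1, 7, 9, 3 and picks Y; Country A would get 8.
- T3: Country B compares 1, 1, 2, 9, 1 and picks Y; Country A would get 1.
Country A's induced payoffs are 6, 2, 8, 1, so Country A commits to T2. Subgame-perfect outcome: (T2, Y) with payoffs (8, 9).

(T2, Y)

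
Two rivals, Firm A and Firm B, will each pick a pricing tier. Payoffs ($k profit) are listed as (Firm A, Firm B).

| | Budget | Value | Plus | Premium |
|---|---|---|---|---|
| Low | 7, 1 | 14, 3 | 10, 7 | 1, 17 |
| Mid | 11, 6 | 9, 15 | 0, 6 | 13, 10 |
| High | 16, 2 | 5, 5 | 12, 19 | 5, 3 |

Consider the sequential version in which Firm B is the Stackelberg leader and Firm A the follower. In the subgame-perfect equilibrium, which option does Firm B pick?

Plus

Solve by backward induction (Firm B leads).
- Budget: Firm A compares 7, 11, 16 and picks High; Firm B would get 2.
- Value: Firm A compares 14, 9, 5 and picks Low; Firm B would get 3.
- Plus: Firm A compares 10, 0, 12 and picks High; Firm B would get 19.
- Premium: Firm A compares 1, 13, 5 and picks Mid; Firm B would get 10.
Among 2, 3, 19, 10, the best is 19 at Plus. Subgame-perfect outcome: (High, Plus) with payoffs (12, 19).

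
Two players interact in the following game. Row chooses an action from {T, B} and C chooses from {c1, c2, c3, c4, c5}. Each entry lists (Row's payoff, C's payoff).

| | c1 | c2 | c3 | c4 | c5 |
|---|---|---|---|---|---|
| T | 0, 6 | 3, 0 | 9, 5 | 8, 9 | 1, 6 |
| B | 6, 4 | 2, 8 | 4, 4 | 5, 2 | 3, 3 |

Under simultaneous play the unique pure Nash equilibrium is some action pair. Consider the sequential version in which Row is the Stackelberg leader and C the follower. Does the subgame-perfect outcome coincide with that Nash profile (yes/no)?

Work backward from C's decision.
- T: BR = c4, leader payoff 8.
- B: BR = c2, leader payoff 2.
Maximizing over 8, 2, Row chooses T. Subgame-perfect outcome: (T, c4) with payoffs (8, 9).
Under simultaneous play:
Row's best replies: c1→B; c2→T; c3→T; c4→T; c5→B.
C's best replies: T→c4; B→c2.
The unique mutual best reply is (T, c4), giving (8, 9).
Sequential outcome (T, c4) coincides with the Nash profile (T, c4).

yes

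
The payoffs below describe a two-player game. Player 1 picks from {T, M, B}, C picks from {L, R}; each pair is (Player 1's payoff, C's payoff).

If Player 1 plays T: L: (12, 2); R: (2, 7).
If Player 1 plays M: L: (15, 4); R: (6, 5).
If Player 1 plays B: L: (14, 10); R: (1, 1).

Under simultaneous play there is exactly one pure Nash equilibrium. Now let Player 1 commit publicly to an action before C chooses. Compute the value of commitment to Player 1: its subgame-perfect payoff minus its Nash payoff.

8

C best-responds to each possible Player 1 move:
- T → C plays R (best of 2, 7); Player 1 gets 2.
- M → C plays R (best of 4, 5); Player 1 gets 6.
- B → C plays L (best of 10, 1); Player 1 gets 14.
Player 1's induced payoffs are 2, 6, 14, so Player 1 commits to B. Subgame-perfect outcome: (B, L) with payoffs (14, 10).
For the simultaneous game, intersect best replies.
Player 1's best replies: L→M; R→M.
C's best replies: T→R; M→R; B→L.
The unique mutual best reply is (M, R), giving (6, 5).
Player 1's commitment gain: 14 − 6 = 8.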